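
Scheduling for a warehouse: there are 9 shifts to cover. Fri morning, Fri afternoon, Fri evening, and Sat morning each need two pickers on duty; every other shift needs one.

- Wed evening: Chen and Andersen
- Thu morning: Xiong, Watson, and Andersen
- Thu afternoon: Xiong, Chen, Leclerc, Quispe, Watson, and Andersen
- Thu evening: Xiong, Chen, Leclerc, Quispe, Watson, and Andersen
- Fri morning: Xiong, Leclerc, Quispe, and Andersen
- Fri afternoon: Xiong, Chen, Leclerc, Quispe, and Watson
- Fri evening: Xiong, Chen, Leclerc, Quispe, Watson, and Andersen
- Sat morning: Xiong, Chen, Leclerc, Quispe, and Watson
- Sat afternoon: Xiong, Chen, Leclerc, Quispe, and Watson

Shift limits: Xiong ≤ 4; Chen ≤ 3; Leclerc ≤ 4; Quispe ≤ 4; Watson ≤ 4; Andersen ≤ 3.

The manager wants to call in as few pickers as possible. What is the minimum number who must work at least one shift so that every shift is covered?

13 slots to fill and no one can take more than 4, so at least ⌈13/4⌉ = 4 pickers are needed.
Xiong, Chen, Leclerc, and Quispe alone can cover everything: Wed evening→Chen, Thu morning→Xiong, Thu afternoon→Xiong, Thu evening→Xiong, Fri morning→Xiong+Leclerc, Fri afternoon→Chen+Leclerc, Fri evening→Leclerc+Quispe, Sat morning→Leclerc+Quispe, Sat afternoon→Chen.

4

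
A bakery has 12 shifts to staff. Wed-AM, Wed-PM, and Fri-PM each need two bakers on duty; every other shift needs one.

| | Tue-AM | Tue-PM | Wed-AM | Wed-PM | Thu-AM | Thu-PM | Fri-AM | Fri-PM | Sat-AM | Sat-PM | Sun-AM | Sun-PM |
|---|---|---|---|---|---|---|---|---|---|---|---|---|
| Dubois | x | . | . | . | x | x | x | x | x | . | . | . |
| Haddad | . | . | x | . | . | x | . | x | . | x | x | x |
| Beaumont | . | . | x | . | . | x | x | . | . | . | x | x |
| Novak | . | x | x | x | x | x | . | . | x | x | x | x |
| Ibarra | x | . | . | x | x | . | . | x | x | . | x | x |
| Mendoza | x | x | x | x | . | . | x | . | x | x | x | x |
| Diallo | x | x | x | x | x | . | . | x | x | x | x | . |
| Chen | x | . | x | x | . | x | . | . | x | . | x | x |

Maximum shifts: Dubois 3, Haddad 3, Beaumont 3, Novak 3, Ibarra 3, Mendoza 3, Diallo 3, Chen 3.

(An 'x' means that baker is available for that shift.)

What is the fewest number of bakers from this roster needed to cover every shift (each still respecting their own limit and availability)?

15 slots to fill and no one can take more than 3, so at least ⌈15/3⌉ = 5 bakers are needed.
Dubois, Haddad, Beaumont, Novak, and Ibarra alone can cover everything: Tue-AM→Dubois, Tue-PM→Novak, Wed-AM→Haddad+Beaumont, Wed-PM→Novak+Ibarra, Thu-AM→Dubois, Thu-PM→Beaumont, Fri-AM→Dubois, Fri-PM→Haddad+Ibarra, Sat-AM→Novak, Sat-PM→Haddad, Sun-AM→Beaumont, Sun-PM→Ibarra.

5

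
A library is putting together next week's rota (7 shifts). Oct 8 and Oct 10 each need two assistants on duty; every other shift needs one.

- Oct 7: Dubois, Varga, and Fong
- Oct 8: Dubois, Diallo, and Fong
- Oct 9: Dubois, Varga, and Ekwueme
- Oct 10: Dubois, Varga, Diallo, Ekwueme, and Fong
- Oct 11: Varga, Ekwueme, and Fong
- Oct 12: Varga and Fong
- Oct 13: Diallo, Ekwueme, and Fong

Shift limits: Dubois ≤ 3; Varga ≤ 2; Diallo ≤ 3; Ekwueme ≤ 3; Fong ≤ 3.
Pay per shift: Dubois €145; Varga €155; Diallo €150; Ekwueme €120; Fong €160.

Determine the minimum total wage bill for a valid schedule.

€1250

Picking the cheapest available assistant for each shift independently would cost €1220, but that ignores the shift limits.
An optimal schedule: Oct 7→Dubois, Oct 8→Dubois+Diallo, Oct 9→Ekwueme, Oct 10→Dubois+Diallo, Oct 11→Ekwueme, Oct 12→Varga, Oct 13→Ekwueme.
Total: 145 + 145 + 150 + 120 + 145 + 150 + 120 + 155 + 120 = €1250.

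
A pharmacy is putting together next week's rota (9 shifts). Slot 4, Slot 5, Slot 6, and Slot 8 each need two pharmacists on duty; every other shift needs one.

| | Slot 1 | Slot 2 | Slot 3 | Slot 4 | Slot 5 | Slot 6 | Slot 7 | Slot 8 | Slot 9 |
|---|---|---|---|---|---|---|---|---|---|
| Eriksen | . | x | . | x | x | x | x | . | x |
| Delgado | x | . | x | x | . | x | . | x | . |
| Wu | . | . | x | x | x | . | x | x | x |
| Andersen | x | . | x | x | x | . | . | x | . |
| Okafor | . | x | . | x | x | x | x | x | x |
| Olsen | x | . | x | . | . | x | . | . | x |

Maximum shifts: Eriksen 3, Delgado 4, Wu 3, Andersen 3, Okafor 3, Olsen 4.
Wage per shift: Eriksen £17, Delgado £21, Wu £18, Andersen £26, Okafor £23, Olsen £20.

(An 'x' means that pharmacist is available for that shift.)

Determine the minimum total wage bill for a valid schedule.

Picking the cheapest available pharmacist for each shift independently would cost £235, but that ignores the shift limits.
An optimal schedule: Slot 1→Olsen, Slot 2→Eriksen, Slot 3→Olsen, Slot 4→Wu+Delgado, Slot 5→Eriksen+Wu, Slot 6→Olsen+Delgado, Slot 7→Eriksen, Slot 8→Wu+Delgado, Slot 9→Olsen.
Total: 20 + 17 + 20 + 18 + 21 + 17 + 18 + 20 + 21 + 17 + 18 + 21 + 20 = £248.

£248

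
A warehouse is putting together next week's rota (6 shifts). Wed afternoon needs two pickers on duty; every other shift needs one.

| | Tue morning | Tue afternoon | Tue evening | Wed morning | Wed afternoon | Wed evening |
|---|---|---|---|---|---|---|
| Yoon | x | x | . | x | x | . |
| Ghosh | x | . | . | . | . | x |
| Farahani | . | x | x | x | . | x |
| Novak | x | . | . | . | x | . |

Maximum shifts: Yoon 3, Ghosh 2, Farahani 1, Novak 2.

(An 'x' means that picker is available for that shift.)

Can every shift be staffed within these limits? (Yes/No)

Tue evening can only be covered by Farahani, so that assignment is forced.
Wed afternoon can only be covered by Yoon and Novak, so that assignment is forced.
One valid schedule: Tue morning→Ghosh, Tue afternoon→Yoon, Tue evening→Farahani, Wed morning→Yoon, Wed afternoon→Yoon+Novak, Wed evening→Ghosh.
Loads: Yoon 3/3, Ghosh 2/2, Farahani 1/1, Novak 1/2 — all within limits.

Yes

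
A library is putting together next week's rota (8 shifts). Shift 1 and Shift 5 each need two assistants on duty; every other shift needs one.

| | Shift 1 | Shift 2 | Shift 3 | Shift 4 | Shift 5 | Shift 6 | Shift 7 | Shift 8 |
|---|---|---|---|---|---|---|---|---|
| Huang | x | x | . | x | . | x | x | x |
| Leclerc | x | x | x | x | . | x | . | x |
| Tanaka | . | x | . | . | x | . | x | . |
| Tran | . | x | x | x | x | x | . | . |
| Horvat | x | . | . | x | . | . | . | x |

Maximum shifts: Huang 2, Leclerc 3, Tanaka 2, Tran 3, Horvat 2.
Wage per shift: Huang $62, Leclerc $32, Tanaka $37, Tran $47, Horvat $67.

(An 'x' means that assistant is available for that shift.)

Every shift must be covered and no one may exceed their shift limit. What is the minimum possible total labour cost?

$435

Shift 5 can only be covered by Tanaka and Tran, so that assignment is forced.
Picking the cheapest available assistant for each shift independently would cost $375, but that ignores the shift limits.
An optimal schedule: Shift 1→Leclerc+Huang, Shift 2→Tran, Shift 3→Leclerc, Shift 4→Tran, Shift 5→Tanaka+Tran, Shift 6→Leclerc, Shift 7→Tanaka, Shift 8→Huang.
Total: 32 + 62 + 47 + 32 + 47 + 37 + 47 + 32 + 37 + 62 = $435.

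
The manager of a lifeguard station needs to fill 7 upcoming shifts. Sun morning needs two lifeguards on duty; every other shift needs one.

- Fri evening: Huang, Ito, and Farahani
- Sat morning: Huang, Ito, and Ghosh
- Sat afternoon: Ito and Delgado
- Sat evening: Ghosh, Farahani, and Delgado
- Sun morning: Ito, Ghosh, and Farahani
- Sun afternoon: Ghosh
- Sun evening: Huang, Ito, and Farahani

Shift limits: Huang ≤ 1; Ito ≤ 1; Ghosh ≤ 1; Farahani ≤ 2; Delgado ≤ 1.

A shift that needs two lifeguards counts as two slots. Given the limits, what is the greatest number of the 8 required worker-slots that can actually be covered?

Total capacity across all lifeguards is 1+1+1+2+1 = 6, and 8 slots are needed, so at most 6 can be filled.
An assignment achieving 6: Fri evening→Huang, Sat afternoon→Ito, Sat evening→Delgado, Sun morning→Farahani, Sun afternoon→Ghosh, Sun evening→Farahani.
Loads: Huang 1/1, Ito 1/1, Ghosh 1/1, Farahani 2/2, Delgado 1/1.

6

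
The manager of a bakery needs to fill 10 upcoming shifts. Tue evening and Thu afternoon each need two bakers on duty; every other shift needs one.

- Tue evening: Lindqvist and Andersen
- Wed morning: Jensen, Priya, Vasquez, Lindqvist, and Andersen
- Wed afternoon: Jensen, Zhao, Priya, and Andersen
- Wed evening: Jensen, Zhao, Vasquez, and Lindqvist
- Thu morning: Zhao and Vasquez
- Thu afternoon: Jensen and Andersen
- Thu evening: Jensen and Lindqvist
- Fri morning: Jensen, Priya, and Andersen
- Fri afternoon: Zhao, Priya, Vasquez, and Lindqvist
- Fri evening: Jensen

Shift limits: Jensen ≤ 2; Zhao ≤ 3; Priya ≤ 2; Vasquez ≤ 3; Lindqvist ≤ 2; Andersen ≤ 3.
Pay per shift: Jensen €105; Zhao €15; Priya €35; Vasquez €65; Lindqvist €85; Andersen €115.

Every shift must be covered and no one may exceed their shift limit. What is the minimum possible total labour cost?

Tue evening can only be covered by Lindqvist and Andersen, so that assignment is forced.
Thu afternoon can only be covered by Jensen and Andersen, so that assignment is forced.
Fri evening can only be covered by Jensen, so that assignment is forced.
Picking the cheapest available baker for each shift independently would cost €740, but that ignores the shift limits.
An optimal schedule: Tue evening→Lindqvist+Andersen, Wed morning→Vasquez, Wed afternoon→Zhao, Wed evening→Zhao, Thu morning→Zhao, Thu afternoon→Jensen+Andersen, Thu evening→Lindqvist, Fri morning→Priya, Fri afternoon→Priya, Fri evening→Jensen.
Total: 85 + 115 + 65 + 15 + 15 + 15 + 105 + 115 + 85 + 35 + 35 + 105 = €790.

€790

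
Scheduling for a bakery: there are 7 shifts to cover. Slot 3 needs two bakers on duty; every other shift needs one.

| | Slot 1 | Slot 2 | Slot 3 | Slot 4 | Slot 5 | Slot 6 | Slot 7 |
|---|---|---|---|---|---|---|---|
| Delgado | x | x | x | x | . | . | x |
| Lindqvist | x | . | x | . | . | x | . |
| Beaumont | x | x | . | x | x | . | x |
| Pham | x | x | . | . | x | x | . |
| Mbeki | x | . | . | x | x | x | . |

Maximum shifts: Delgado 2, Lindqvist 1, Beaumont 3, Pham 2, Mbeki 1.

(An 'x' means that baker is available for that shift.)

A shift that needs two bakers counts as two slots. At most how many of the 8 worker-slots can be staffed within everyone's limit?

8

Total capacity across all bakers is 2+1+3+2+1 = 9, and 8 slots are needed, so at most 8 can be filled.
An assignment achieving 8: Slot 1→Pham, Slot 2→Beaumont, Slot 3→Delgado+Lindqvist, Slot 4→Beaumont, Slot 5→Beaumont, Slot 6→Pham, Slot 7→Delgado.
Loads: Delgado 2/2, Lindqvist 1/1, Beaumont 3/3, Pham 2/2, Mbeki 0/1.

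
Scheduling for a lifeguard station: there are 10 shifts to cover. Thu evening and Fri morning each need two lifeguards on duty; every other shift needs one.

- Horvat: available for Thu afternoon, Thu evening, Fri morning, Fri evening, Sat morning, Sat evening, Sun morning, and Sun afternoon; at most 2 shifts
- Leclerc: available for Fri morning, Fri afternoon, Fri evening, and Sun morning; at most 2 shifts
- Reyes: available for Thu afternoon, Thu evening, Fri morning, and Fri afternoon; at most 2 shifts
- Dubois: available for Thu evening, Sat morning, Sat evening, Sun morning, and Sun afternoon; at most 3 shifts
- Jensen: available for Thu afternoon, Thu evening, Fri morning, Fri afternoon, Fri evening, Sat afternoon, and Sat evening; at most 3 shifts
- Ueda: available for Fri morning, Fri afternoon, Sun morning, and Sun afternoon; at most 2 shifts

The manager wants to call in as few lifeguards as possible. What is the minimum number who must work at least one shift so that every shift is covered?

12 slots to fill and no one can take more than 3, so at least ⌈12/3⌉ = 4 lifeguards are needed.
Any 4 lifeguards together have capacity at most 3+3+2+2 = 10 < 12 slots, so 4 can never suffice.
Horvat, Leclerc, Reyes, Dubois, and Jensen alone can cover everything: Thu afternoon→Reyes, Thu evening→Dubois+Jensen, Fri morning→Reyes+Jensen, Fri afternoon→Leclerc, Fri evening→Leclerc, Sat morning→Horvat, Sat afternoon→Jensen, Sat evening→Dubois, Sun morning→Dubois, Sun afternoon→Horvat.

5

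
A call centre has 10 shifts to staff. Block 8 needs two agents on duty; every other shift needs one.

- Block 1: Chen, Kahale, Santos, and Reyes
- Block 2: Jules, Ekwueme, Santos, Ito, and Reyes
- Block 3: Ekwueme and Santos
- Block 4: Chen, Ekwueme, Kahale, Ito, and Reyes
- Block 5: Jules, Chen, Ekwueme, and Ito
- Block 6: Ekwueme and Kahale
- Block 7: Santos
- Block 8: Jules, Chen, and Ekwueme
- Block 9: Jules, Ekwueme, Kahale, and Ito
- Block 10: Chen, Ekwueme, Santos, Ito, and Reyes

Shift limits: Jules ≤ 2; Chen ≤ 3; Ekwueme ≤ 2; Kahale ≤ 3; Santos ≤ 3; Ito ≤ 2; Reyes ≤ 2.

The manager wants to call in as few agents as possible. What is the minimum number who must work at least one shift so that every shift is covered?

4

11 slots to fill and no one can take more than 3, so at least ⌈11/3⌉ = 4 agents are needed.
Jules, Chen, Kahale, and Santos alone can cover everything: Block 1→Kahale, Block 2→Jules, Block 3→Santos, Block 4→Chen, Block 5→Chen, Block 6→Kahale, Block 7→Santos, Block 8→Jules+Chen, Block 9→Kahale, Block 10→Santos.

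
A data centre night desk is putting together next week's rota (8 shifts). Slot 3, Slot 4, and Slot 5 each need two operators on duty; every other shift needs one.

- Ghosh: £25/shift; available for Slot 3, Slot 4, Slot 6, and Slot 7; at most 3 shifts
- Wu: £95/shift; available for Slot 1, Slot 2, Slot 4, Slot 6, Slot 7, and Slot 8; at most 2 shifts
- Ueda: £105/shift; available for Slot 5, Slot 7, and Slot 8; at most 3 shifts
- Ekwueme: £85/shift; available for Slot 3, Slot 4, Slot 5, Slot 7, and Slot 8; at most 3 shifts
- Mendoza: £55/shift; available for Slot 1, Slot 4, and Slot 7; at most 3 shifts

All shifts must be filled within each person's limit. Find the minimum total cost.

£695

Slot 2 can only be covered by Wu, so that assignment is forced.
Slot 3 can only be covered by Ghosh and Ekwueme, so that assignment is forced.
Slot 5 can only be covered by Ueda and Ekwueme, so that assignment is forced.
Picking the cheapest available operator for each shift independently would cost £665, but that ignores the shift limits.
An optimal schedule: Slot 1→Mendoza, Slot 2→Wu, Slot 3→Ghosh+Ekwueme, Slot 4→Ghosh+Mendoza, Slot 5→Ekwueme+Ueda, Slot 6→Ghosh, Slot 7→Mendoza, Slot 8→Ekwueme.
Total: 55 + 95 + 25 + 85 + 25 + 55 + 85 + 105 + 25 + 55 + 85 = £695.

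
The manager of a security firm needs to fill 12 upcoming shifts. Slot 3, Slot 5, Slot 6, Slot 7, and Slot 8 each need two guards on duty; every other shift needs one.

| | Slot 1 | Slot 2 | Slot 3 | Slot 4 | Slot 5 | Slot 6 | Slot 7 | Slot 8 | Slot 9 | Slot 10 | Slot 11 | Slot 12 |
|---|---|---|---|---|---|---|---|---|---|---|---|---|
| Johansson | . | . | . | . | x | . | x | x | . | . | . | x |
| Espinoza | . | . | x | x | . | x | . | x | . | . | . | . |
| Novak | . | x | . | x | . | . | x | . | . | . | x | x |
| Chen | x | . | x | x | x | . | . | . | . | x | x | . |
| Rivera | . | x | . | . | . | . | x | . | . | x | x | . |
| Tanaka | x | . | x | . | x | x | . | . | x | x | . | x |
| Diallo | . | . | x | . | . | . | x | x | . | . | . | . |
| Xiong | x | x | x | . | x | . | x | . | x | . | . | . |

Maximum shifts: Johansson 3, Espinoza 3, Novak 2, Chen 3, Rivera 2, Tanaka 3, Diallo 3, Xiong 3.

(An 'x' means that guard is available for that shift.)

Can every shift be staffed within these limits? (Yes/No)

Yes

Slot 6 can only be covered by Espinoza and Tanaka, so that assignment is forced.
One valid schedule: Slot 1→Chen, Slot 2→Novak, Slot 3→Tanaka+Diallo, Slot 4→Espinoza, Slot 5→Johansson+Chen, Slot 6→Espinoza+Tanaka, Slot 7→Rivera+Diallo, Slot 8→Johansson+Espinoza, Slot 9→Tanaka, Slot 10→Chen, Slot 11→Novak, Slot 12→Johansson.
Loads: Johansson 3/3, Espinoza 3/3, Novak 2/2, Chen 3/3, Rivera 1/2, Tanaka 3/3, Diallo 2/3, Xiong 0/3 — all within limits.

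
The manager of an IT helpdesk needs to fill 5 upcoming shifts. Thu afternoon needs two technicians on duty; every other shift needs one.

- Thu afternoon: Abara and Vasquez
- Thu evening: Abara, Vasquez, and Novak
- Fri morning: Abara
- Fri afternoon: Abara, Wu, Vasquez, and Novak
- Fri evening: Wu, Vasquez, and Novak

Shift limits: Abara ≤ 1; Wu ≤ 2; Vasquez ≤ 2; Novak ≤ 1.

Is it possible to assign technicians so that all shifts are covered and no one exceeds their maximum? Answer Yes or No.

No

Total capacity is 6 and 6 slots are needed, so capacity alone doesn't rule it out.
Shifts {Thu afternoon, Fri morning} need 3 worker-slots in total, but the technicians available for any of those shifts (Abara and Vasquez) can supply at most 2 among them. So no valid schedule exists.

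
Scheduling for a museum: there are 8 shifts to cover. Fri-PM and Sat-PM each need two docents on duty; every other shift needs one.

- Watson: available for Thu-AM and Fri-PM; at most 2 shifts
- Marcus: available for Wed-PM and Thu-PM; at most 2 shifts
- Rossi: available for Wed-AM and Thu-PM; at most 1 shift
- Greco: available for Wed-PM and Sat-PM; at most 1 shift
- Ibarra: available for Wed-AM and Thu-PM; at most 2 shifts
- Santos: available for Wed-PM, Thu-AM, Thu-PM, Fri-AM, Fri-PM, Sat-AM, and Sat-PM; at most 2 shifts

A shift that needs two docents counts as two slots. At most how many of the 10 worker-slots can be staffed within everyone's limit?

8

Total capacity across all docents is 2+2+1+1+2+2 = 10, and 10 slots are needed, so at most 10 can be filled.
Shifts {Fri-AM, Fri-PM, Sat-AM} need 4 slots but only Watson and Santos are available for them, supplying at most 3 — so at least 1 slot must go unfilled.
An assignment achieving 8: Wed-AM→Rossi, Wed-PM→Marcus, Thu-AM→Watson, Thu-PM→Marcus, Fri-AM→Santos, Fri-PM→Watson, Sat-AM→Santos, Sat-PM→Greco.
Loads: Watson 2/2, Marcus 2/2, Rossi 1/1, Greco 1/1, Ibarra 0/2, Santos 2/2.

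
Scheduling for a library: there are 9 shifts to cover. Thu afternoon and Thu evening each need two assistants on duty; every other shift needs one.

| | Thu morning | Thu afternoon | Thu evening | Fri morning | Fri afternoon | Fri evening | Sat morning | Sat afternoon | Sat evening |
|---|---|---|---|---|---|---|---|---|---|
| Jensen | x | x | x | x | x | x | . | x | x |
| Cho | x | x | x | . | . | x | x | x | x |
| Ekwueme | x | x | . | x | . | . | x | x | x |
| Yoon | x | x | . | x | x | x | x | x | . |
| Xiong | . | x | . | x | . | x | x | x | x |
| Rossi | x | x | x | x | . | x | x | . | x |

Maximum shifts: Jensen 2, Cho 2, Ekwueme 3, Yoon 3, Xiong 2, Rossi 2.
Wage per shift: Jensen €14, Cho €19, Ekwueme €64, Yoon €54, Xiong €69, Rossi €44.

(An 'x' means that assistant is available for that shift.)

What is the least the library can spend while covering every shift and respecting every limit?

€444

Picking the cheapest available assistant for each shift independently would cost €169, but that ignores the shift limits.
An optimal schedule: Thu morning→Cho, Thu afternoon→Yoon+Ekwueme, Thu evening→Jensen+Cho, Fri morning→Rossi, Fri afternoon→Jensen, Fri evening→Rossi, Sat morning→Yoon, Sat afternoon→Yoon, Sat evening→Ekwueme.
Total: 19 + 54 + 64 + 14 + 19 + 44 + 14 + 44 + 54 + 54 + 64 = €444.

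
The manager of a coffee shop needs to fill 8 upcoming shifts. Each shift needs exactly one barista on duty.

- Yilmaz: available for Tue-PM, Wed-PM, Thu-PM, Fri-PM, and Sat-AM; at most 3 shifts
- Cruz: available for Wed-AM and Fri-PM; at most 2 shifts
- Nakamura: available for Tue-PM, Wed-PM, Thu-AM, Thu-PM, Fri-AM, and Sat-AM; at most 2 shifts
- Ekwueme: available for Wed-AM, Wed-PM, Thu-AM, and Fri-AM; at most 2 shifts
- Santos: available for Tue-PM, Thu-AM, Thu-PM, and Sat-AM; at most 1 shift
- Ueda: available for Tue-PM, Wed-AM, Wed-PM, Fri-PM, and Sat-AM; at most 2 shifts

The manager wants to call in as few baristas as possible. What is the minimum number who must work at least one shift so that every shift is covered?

4

8 slots to fill and no one can take more than 3, so at least ⌈8/3⌉ = 3 baristas are needed.
Any 3 baristas together have capacity at most 3+2+2 = 7 < 8 slots, so 3 can never suffice.
Yilmaz, Cruz, Nakamura, and Ekwueme alone can cover everything: Tue-PM→Yilmaz, Wed-AM→Cruz, Wed-PM→Ekwueme, Thu-AM→Nakamura, Thu-PM→Yilmaz, Fri-AM→Nakamura, Fri-PM→Cruz, Sat-AM→Yilmaz.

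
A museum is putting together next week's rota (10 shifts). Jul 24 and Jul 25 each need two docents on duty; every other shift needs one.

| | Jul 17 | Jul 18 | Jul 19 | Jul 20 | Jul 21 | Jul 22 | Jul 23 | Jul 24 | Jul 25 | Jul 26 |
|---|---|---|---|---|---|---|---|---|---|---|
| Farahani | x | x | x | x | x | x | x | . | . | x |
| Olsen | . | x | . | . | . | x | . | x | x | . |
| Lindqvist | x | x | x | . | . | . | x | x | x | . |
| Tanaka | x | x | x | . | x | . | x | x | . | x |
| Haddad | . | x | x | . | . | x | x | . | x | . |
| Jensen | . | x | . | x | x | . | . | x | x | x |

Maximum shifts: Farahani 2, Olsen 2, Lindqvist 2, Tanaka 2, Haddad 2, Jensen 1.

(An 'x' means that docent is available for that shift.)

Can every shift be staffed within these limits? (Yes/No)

No

Total capacity is 2+2+2+2+2+1 = 11 but 12 worker-slots are needed — infeasible.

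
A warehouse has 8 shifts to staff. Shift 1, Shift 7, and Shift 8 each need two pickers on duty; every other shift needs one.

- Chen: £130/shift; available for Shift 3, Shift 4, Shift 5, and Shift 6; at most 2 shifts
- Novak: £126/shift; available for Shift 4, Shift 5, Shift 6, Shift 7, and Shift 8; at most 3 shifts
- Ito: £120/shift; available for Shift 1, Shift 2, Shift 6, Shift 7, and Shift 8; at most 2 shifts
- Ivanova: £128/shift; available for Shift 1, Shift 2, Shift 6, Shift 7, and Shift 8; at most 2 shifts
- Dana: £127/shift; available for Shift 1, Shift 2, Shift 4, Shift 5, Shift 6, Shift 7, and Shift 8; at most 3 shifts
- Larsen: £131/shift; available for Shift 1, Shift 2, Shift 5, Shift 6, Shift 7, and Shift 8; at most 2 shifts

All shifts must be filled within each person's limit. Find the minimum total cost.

Shift 3 can only be covered by Chen, so that assignment is forced.
Picking the cheapest available picker for each shift independently would cost £1361, but that ignores the shift limits.
An optimal schedule: Shift 1→Ito+Dana, Shift 2→Ito, Shift 3→Chen, Shift 4→Novak, Shift 5→Novak, Shift 6→Novak, Shift 7→Dana+Ivanova, Shift 8→Dana+Ivanova.
Total: 120 + 127 + 120 + 130 + 126 + 126 + 126 + 127 + 128 + 127 + 128 = £1385.

£1385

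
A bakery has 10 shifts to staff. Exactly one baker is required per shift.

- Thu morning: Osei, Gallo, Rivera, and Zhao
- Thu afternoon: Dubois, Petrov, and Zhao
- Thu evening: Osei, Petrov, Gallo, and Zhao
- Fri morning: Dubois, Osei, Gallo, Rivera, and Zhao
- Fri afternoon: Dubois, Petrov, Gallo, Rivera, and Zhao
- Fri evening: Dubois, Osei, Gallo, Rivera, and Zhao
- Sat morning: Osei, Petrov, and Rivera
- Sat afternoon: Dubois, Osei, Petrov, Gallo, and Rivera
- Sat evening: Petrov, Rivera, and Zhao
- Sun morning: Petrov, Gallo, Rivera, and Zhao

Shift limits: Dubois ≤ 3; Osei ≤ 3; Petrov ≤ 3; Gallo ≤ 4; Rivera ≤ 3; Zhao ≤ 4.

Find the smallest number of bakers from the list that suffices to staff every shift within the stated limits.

3

10 slots to fill and no one can take more than 4, so at least ⌈10/4⌉ = 3 bakers are needed.
Dubois, Osei, and Zhao alone can cover everything: Thu morning→Osei, Thu afternoon→Dubois, Thu evening→Osei, Fri morning→Zhao, Fri afternoon→Dubois, Fri evening→Zhao, Sat morning→Osei, Sat afternoon→Dubois, Sat evening→Zhao, Sun morning→Zhao.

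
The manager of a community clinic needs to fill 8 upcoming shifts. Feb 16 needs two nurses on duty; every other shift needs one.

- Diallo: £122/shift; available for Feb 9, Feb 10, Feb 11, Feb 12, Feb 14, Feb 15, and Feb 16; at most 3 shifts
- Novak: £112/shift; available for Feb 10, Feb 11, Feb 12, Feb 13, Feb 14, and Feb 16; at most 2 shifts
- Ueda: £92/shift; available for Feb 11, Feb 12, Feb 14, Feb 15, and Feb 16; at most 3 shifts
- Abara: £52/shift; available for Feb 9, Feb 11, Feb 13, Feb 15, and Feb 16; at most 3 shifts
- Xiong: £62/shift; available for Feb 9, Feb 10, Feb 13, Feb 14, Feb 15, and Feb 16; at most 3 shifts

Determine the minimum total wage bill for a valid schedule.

£618

Picking the cheapest available nurse for each shift independently would cost £538, but that ignores the shift limits.
An optimal schedule: Feb 9→Abara, Feb 10→Xiong, Feb 11→Abara, Feb 12→Ueda, Feb 13→Abara, Feb 14→Xiong, Feb 15→Ueda, Feb 16→Xiong+Ueda.
Total: 52 + 62 + 52 + 92 + 52 + 62 + 92 + 62 + 92 = £618.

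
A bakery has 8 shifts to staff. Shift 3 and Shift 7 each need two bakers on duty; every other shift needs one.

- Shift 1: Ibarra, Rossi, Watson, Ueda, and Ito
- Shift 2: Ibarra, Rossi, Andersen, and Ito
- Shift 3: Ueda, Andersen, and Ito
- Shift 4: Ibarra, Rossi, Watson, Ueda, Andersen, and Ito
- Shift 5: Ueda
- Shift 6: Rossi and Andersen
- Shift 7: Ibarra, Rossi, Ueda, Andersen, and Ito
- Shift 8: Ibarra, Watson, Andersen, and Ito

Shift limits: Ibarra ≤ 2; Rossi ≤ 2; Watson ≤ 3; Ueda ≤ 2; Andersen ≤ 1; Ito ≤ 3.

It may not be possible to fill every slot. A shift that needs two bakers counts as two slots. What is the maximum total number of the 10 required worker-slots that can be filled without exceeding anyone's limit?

10

Total capacity across all bakers is 2+2+3+2+1+3 = 13, and 10 slots are needed, so at most 10 can be filled.
An assignment achieving 10: Shift 1→Watson, Shift 2→Ibarra, Shift 3→Ueda+Andersen, Shift 4→Watson, Shift 5→Ueda, Shift 6→Rossi, Shift 7→Rossi+Ito, Shift 8→Ibarra.
Loads: Ibarra 2/2, Rossi 2/2, Watson 2/3, Ueda 2/2, Andersen 1/1, Ito 1/3.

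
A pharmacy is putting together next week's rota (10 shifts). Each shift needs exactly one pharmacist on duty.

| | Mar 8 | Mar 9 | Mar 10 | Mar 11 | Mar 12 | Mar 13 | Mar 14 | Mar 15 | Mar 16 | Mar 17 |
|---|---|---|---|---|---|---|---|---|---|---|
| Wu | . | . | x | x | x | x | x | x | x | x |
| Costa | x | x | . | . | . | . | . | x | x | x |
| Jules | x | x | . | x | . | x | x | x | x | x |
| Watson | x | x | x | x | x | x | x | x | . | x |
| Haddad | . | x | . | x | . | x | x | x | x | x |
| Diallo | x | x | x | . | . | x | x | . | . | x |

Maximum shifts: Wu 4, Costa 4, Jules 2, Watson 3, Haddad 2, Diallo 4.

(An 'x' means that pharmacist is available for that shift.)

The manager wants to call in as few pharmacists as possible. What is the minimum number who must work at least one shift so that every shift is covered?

3

10 slots to fill and no one can take more than 4, so at least ⌈10/4⌉ = 3 pharmacists are needed.
Wu, Costa, and Jules alone can cover everything: Mar 8→Costa, Mar 9→Costa, Mar 10→Wu, Mar 11→Wu, Mar 12→Wu, Mar 13→Wu, Mar 14→Jules, Mar 15→Costa, Mar 16→Costa, Mar 17→Jules.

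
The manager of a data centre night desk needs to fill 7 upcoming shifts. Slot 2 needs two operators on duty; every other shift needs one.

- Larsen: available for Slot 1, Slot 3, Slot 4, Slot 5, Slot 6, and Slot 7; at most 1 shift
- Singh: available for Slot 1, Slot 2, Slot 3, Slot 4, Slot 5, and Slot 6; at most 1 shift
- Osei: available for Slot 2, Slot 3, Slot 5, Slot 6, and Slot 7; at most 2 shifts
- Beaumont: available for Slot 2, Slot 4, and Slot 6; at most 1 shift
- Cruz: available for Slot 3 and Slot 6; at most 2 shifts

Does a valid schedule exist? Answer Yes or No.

No

Shifts {Slot 1, Slot 2, Slot 4, Slot 5, Slot 7} need 6 worker-slots in total, but the operators available for any of those shifts (Larsen, Singh, Osei, and Beaumont) can supply at most 5 among them. So no valid schedule exists.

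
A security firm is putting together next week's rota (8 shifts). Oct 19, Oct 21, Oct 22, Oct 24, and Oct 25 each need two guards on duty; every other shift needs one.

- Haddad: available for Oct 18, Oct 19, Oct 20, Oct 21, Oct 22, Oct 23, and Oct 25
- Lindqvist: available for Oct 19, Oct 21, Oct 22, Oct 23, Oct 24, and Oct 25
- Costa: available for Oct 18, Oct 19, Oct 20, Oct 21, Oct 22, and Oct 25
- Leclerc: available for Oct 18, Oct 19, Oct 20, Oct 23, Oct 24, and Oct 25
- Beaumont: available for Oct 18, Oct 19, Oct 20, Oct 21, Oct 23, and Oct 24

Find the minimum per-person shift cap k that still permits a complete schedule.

With 5 guards and 13 worker-slots to fill, someone must work at least ⌈13/5⌉ = 3 shifts, so k ≥ 3.
k = 3 works: Oct 18→Haddad, Oct 19→Costa+Leclerc, Oct 20→Haddad, Oct 21→Costa+Beaumont, Oct 22→Haddad+Lindqvist, Oct 23→Lindqvist, Oct 24→Lindqvist+Leclerc, Oct 25→Costa+Leclerc.
Loads: Haddad 3, Lindqvist 3, Costa 3, Leclerc 3, Beaumont 1 — all ≤ 3.

3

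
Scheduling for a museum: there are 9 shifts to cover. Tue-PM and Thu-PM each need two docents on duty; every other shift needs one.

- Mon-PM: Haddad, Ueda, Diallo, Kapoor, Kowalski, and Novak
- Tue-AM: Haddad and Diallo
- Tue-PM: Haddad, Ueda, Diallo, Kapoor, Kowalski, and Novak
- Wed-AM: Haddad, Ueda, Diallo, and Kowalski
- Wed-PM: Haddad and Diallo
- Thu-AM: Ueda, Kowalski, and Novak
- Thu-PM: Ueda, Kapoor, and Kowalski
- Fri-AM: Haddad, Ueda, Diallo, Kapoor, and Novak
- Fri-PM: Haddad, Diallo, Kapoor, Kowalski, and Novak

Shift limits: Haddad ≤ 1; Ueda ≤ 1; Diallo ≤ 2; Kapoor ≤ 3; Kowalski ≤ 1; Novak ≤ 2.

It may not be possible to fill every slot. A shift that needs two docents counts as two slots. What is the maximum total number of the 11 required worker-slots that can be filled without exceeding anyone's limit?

Total capacity across all docents is 1+1+2+3+1+2 = 10, and 11 slots are needed, so at most 10 can be filled.
An assignment achieving 10: Mon-PM→Novak, Tue-AM→Haddad, Tue-PM→Novak, Wed-AM→Diallo, Wed-PM→Diallo, Thu-AM→Ueda, Thu-PM→Kapoor+Kowalski, Fri-AM→Kapoor, Fri-PM→Kapoor.
Loads: Haddad 1/1, Ueda 1/1, Diallo 2/2, Kapoor 3/3, Kowalski 1/1, Novak 2/2.

10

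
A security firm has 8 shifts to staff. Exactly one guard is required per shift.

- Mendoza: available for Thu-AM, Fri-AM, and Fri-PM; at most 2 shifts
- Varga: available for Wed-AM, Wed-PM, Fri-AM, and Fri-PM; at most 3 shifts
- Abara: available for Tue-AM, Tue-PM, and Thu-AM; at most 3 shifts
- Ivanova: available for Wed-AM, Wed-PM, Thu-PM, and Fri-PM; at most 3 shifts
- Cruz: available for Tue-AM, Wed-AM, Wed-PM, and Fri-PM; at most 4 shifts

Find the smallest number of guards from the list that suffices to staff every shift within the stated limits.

3

8 slots to fill and no one can take more than 4, so at least ⌈8/4⌉ = 2 guards are needed.
Any 2 guards together have capacity at most 4+3 = 7 < 8 slots, so 2 can never suffice.
Mendoza, Abara, and Ivanova alone can cover everything: Tue-AM→Abara, Tue-PM→Abara, Wed-AM→Ivanova, Wed-PM→Ivanova, Thu-AM→Abara, Thu-PM→Ivanova, Fri-AM→Mendoza, Fri-PM→Mendoza.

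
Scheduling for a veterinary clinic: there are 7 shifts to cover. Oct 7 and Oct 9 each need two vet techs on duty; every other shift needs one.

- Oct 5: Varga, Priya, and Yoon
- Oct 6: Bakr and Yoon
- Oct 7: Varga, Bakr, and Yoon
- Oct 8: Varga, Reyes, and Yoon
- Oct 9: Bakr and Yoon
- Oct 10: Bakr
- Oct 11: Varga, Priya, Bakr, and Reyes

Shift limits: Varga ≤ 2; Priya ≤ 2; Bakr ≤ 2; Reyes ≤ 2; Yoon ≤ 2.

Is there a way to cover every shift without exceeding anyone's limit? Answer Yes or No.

No

Total capacity is 10 and 9 slots are needed, so capacity alone doesn't rule it out.
Shifts {Oct 6, Oct 7, Oct 9, Oct 10} need 6 worker-slots in total, but the vet techs available for any of those shifts (Varga, Bakr, and Yoon) can supply at most 5 among them. So no valid schedule exists.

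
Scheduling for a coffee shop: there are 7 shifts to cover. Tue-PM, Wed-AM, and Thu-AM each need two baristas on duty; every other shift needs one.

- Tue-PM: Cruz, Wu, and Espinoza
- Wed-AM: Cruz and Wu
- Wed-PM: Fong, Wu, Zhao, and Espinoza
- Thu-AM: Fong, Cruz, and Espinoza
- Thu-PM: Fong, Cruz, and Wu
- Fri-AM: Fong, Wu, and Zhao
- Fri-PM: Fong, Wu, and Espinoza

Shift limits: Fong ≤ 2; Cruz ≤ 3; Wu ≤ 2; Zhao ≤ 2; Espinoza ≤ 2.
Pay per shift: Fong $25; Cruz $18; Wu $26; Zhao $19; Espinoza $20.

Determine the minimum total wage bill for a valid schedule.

$208

Wed-AM can only be covered by Cruz and Wu, so that assignment is forced.
Picking the cheapest available barista for each shift independently would cost $196, but that ignores the shift limits.
An optimal schedule: Tue-PM→Cruz+Espinoza, Wed-AM→Cruz+Wu, Wed-PM→Zhao, Thu-AM→Cruz+Espinoza, Thu-PM→Fong, Fri-AM→Zhao, Fri-PM→Fong.
Total: 18 + 20 + 18 + 26 + 19 + 18 + 20 + 25 + 19 + 25 = $208.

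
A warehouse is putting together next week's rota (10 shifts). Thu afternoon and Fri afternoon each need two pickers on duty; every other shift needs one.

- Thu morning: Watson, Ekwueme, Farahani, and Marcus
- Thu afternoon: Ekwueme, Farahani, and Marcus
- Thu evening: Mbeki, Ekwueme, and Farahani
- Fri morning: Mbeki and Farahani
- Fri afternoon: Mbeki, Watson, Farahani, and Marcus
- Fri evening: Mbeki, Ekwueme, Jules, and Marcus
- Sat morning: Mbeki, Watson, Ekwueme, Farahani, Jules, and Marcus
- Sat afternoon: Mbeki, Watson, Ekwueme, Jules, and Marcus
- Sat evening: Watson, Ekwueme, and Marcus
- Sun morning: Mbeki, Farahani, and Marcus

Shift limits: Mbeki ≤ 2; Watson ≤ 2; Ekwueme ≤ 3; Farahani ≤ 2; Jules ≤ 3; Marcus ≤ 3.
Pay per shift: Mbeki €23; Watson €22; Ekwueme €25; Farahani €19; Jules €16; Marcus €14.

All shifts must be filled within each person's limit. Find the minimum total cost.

Picking the cheapest available picker for each shift independently would cost €188, but that ignores the shift limits.
An optimal schedule: Thu morning→Watson, Thu afternoon→Marcus+Farahani, Thu evening→Mbeki, Fri morning→Farahani, Fri afternoon→Watson+Mbeki, Fri evening→Jules, Sat morning→Jules, Sat afternoon→Jules, Sat evening→Marcus, Sun morning→Marcus.
Total: 22 + 14 + 19 + 23 + 19 + 22 + 23 + 16 + 16 + 16 + 14 + 14 = €218.

€218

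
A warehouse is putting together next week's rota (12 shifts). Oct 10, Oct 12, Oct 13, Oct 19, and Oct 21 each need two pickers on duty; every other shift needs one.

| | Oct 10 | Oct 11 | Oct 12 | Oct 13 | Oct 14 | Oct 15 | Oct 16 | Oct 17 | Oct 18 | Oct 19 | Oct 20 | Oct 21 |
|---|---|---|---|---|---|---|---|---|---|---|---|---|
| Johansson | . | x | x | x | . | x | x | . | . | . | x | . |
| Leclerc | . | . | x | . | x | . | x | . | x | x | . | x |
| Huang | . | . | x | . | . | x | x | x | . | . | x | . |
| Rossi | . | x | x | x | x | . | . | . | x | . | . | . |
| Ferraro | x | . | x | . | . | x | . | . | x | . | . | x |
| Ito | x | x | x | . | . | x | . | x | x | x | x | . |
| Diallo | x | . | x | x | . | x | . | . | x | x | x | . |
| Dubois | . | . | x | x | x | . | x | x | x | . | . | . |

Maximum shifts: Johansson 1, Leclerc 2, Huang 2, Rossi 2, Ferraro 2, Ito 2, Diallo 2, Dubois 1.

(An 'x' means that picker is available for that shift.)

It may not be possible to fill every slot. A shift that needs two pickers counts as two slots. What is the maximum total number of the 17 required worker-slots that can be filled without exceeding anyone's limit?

Total capacity across all pickers is 1+2+2+2+2+2+2+1 = 14, and 17 slots are needed, so at most 14 can be filled.
An assignment achieving 14: Oct 10→Ferraro+Ito, Oct 11→Johansson, Oct 12→Dubois, Oct 13→Rossi+Diallo, Oct 14→Leclerc, Oct 16→Huang, Oct 17→Huang, Oct 18→Rossi, Oct 19→Ito+Diallo, Oct 21→Leclerc+Ferraro.
Loads: Johansson 1/1, Leclerc 2/2, Huang 2/2, Rossi 2/2, Ferraro 2/2, Ito 2/2, Diallo 2/2, Dubois 1/1.

14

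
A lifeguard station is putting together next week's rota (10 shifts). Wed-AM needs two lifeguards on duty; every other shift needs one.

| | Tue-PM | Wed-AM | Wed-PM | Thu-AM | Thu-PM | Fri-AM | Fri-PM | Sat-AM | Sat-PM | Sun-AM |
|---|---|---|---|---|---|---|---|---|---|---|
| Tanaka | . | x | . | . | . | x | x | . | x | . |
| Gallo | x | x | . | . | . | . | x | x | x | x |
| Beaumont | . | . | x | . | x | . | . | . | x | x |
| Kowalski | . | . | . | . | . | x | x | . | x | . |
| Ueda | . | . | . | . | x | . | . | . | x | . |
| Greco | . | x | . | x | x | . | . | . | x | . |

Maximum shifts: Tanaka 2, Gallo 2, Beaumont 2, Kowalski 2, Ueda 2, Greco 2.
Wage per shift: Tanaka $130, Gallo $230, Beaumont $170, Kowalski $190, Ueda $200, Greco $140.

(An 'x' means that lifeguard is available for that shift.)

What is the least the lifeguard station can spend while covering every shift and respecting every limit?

$1920

Tue-PM can only be covered by Gallo, so that assignment is forced.
Wed-PM can only be covered by Beaumont, so that assignment is forced.
Thu-AM can only be covered by Greco, so that assignment is forced.
Picking the cheapest available lifeguard for each shift independently would cost $1740, but that ignores the shift limits.
An optimal schedule: Tue-PM→Gallo, Wed-AM→Tanaka+Greco, Wed-PM→Beaumont, Thu-AM→Greco, Thu-PM→Ueda, Fri-AM→Tanaka, Fri-PM→Kowalski, Sat-AM→Gallo, Sat-PM→Kowalski, Sun-AM→Beaumont.
Total: 230 + 130 + 140 + 170 + 140 + 200 + 130 + 190 + 230 + 190 + 170 = $1920.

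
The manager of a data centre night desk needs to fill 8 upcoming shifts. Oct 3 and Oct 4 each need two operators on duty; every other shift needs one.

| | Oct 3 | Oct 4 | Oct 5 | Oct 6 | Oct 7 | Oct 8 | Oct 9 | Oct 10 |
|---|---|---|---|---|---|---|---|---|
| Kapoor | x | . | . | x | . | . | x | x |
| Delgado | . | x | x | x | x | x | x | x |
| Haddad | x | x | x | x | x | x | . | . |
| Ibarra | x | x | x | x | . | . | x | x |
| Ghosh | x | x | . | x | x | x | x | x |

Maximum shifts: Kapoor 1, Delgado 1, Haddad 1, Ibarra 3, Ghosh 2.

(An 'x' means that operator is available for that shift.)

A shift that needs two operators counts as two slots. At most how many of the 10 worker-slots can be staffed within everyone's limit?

8

Total capacity across all operators is 1+1+1+3+2 = 8, and 10 slots are needed, so at most 8 can be filled.
An assignment achieving 8: Oct 3→Kapoor+Ibarra, Oct 4→Ibarra+Ghosh, Oct 5→Delgado, Oct 7→Haddad, Oct 8→Ghosh, Oct 9→Ibarra.
Loads: Kapoor 1/1, Delgado 1/1, Haddad 1/1, Ibarra 3/3, Ghosh 2/2.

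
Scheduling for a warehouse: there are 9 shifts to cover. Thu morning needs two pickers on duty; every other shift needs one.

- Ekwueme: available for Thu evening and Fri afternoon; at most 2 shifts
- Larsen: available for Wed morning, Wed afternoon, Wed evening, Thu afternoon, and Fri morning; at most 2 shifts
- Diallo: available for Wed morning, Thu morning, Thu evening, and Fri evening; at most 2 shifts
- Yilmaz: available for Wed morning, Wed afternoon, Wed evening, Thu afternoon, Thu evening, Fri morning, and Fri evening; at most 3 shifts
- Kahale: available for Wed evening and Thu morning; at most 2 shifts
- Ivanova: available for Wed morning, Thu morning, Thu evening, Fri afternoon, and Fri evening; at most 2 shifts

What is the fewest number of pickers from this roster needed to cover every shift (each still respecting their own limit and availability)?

10 slots to fill and no one can take more than 3, so at least ⌈10/3⌉ = 4 pickers are needed.
Any 4 pickers together have capacity at most 3+2+2+2 = 9 < 10 slots, so 4 can never suffice.
Ekwueme, Larsen, Diallo, Yilmaz, and Kahale alone can cover everything: Wed morning→Yilmaz, Wed afternoon→Larsen, Wed evening→Yilmaz, Thu morning→Diallo+Kahale, Thu afternoon→Larsen, Thu evening→Ekwueme, Fri morning→Yilmaz, Fri afternoon→Ekwueme, Fri evening→Diallo.

5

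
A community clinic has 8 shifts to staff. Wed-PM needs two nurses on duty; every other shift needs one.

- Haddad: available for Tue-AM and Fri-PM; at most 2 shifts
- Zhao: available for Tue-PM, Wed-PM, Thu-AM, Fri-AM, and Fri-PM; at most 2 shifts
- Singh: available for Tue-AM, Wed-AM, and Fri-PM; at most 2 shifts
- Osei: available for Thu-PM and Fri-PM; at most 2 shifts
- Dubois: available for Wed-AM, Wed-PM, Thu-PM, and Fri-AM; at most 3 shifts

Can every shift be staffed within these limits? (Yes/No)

No

Total capacity is 11 and 9 slots are needed, so capacity alone doesn't rule it out.
Shifts {Tue-PM, Wed-PM, Thu-AM} need 4 worker-slots in total, but the nurses available for any of those shifts (Zhao and Dubois) can supply at most 3 among them. So no valid schedule exists.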